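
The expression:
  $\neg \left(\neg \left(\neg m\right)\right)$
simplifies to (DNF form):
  $\neg m$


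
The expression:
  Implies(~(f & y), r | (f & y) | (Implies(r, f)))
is always true.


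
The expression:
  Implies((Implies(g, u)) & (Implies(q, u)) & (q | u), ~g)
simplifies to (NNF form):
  ~g | ~u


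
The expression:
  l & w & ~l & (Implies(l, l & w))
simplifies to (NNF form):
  False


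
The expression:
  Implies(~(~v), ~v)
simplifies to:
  ~v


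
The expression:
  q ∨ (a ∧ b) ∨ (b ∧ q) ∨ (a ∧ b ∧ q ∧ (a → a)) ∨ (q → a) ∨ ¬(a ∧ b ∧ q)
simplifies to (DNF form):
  True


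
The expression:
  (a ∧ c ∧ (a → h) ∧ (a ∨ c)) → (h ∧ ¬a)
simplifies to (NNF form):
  ¬a ∨ ¬c ∨ ¬h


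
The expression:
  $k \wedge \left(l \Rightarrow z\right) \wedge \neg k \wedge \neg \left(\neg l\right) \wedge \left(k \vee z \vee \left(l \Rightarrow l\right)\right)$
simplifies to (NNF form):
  $\text{False}$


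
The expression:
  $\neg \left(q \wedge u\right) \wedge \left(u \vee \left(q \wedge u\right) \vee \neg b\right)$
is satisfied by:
  {q: False, b: False, u: False}
  {u: True, q: False, b: False}
  {u: True, b: True, q: False}
  {q: True, u: False, b: False}


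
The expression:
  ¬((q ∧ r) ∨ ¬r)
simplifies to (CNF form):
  r ∧ ¬q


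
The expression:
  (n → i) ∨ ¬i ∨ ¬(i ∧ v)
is always true.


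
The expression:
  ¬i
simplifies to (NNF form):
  ¬i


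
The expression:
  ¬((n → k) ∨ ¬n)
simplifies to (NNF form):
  n ∧ ¬k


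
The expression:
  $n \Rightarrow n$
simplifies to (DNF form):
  $\text{True}$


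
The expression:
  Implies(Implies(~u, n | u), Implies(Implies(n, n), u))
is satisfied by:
  {u: True, n: False}
  {n: False, u: False}
  {n: True, u: True}


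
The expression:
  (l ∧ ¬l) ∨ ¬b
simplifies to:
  ¬b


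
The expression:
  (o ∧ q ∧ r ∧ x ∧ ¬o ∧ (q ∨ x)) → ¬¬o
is always true.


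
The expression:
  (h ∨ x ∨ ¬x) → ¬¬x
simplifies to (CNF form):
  x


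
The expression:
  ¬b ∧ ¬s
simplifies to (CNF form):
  ¬b ∧ ¬s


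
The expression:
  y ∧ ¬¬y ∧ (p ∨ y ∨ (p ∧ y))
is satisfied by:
  {y: True}


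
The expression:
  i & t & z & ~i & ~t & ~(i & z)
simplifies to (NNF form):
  False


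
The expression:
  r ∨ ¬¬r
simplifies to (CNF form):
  r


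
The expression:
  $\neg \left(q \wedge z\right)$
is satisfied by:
  {q: False, z: False}
  {z: True, q: False}
  {q: True, z: False}


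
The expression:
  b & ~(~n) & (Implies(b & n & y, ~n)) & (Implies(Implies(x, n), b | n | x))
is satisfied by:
  {b: True, n: True, y: False}


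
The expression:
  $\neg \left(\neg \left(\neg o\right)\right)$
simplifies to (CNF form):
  $\neg o$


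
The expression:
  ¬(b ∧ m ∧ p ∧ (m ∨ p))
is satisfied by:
  {p: False, m: False, b: False}
  {b: True, p: False, m: False}
  {m: True, p: False, b: False}
  {b: True, m: True, p: False}
  {p: True, b: False, m: False}
  {b: True, p: True, m: False}
  {m: True, p: True, b: False}


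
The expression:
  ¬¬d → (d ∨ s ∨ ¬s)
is always true.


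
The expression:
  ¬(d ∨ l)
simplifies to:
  ¬d ∧ ¬l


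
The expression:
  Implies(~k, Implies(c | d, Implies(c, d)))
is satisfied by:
  {d: True, k: True, c: False}
  {d: True, c: False, k: False}
  {k: True, c: False, d: False}
  {k: False, c: False, d: False}
  {d: True, k: True, c: True}
  {d: True, c: True, k: False}
  {k: True, c: True, d: False}


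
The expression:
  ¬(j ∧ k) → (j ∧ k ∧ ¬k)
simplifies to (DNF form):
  j ∧ k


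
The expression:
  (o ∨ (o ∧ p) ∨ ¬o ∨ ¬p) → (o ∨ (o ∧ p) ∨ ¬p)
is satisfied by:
  {o: True, p: False}
  {p: False, o: False}
  {p: True, o: True}


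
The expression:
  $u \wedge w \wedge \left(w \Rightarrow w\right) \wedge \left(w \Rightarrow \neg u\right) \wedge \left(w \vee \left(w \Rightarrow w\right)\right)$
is never true.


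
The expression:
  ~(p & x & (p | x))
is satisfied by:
  {p: False, x: False}
  {x: True, p: False}
  {p: True, x: False}


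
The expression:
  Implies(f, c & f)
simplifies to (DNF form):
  c | ~f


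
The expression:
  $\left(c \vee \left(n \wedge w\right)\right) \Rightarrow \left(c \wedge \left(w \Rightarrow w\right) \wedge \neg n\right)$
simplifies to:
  $\left(\neg c \wedge \neg w\right) \vee \neg n$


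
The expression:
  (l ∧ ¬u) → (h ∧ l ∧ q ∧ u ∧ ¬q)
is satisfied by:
  {u: True, l: False}
  {l: False, u: False}
  {l: True, u: True}


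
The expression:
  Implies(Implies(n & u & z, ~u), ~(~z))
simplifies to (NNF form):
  z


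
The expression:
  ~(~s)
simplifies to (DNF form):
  s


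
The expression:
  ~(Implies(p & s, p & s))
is never true.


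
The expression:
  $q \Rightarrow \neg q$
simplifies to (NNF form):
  $\neg q$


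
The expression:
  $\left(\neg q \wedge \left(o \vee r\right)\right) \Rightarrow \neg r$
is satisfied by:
  {q: True, r: False}
  {r: False, q: False}
  {r: True, q: True}


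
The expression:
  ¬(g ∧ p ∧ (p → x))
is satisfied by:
  {p: False, x: False, g: False}
  {g: True, p: False, x: False}
  {x: True, p: False, g: False}
  {g: True, x: True, p: False}
  {p: True, g: False, x: False}
  {g: True, p: True, x: False}
  {x: True, p: True, g: False}


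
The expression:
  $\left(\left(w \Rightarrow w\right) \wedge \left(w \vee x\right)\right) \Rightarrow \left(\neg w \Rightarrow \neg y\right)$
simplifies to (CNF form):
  $w \vee \neg x \vee \neg y$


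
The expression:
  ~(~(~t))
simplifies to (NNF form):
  ~t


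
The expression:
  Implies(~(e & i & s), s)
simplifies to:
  s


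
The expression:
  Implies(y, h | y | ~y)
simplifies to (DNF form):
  True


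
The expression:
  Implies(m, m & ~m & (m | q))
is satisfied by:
  {m: False}


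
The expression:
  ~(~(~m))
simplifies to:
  ~m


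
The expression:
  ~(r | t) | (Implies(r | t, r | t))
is always true.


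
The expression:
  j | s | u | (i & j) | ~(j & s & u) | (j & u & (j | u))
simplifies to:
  True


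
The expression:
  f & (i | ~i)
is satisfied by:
  {f: True}


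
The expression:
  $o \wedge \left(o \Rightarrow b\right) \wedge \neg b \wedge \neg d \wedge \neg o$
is never true.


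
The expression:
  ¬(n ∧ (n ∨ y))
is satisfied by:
  {n: False}


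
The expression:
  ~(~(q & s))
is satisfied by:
  {s: True, q: True}


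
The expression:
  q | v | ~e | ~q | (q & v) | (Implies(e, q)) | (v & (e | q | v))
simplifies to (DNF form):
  True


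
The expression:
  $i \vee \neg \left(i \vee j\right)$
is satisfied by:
  {i: True, j: False}
  {j: False, i: False}
  {j: True, i: True}


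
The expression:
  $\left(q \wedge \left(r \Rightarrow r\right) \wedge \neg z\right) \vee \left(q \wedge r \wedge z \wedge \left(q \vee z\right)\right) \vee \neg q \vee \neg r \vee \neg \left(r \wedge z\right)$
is always true.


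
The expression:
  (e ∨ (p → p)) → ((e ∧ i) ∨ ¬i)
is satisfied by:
  {e: True, i: False}
  {i: False, e: False}
  {i: True, e: True}


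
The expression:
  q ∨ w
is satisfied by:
  {q: True, w: True}
  {q: True, w: False}
  {w: True, q: False}


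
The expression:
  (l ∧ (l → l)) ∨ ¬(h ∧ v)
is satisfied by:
  {l: True, h: False, v: False}
  {h: False, v: False, l: False}
  {l: True, v: True, h: False}
  {v: True, h: False, l: False}
  {l: True, h: True, v: False}
  {h: True, l: False, v: False}
  {l: True, v: True, h: True}


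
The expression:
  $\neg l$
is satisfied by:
  {l: False}


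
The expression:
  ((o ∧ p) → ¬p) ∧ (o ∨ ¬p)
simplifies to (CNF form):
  ¬p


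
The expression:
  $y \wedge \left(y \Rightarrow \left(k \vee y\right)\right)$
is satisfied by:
  {y: True}


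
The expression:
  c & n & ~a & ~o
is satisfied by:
  {c: True, n: True, o: False, a: False}


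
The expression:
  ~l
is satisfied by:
  {l: False}


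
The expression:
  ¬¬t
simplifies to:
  t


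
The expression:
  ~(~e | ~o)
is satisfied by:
  {e: True, o: True}


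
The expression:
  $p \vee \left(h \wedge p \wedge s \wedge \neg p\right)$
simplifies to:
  $p$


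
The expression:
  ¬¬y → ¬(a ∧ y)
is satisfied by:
  {y: False, a: False}
  {a: True, y: False}
  {y: True, a: False}


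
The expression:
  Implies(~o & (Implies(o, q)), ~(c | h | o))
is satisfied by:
  {o: True, c: False, h: False}
  {o: True, h: True, c: False}
  {o: True, c: True, h: False}
  {o: True, h: True, c: True}
  {h: False, c: False, o: False}


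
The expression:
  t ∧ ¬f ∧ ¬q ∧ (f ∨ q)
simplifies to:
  False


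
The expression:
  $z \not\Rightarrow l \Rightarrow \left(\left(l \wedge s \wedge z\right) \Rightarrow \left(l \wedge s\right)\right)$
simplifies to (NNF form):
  $\text{True}$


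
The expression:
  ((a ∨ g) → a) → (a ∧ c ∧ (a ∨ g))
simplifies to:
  (a ∧ c) ∨ (g ∧ ¬a)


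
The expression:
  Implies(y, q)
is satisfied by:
  {q: True, y: False}
  {y: False, q: False}
  {y: True, q: True}


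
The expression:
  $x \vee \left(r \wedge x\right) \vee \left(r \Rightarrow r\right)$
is always true.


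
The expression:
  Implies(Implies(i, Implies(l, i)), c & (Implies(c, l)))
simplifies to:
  c & l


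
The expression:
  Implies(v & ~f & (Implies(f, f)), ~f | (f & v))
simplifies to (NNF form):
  True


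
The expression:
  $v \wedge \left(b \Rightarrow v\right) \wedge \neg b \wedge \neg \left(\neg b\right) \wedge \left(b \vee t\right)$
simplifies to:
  $\text{False}$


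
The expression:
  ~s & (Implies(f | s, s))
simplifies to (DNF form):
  ~f & ~s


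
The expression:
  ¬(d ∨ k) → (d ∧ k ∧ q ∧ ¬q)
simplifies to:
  d ∨ k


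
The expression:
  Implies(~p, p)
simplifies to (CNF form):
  p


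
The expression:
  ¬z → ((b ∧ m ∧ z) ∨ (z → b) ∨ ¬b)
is always true.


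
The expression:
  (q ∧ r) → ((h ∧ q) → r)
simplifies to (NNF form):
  True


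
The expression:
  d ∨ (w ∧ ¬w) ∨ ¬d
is always true.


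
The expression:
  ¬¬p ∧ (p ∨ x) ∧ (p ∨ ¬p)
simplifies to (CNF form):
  p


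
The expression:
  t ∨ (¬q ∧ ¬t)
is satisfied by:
  {t: True, q: False}
  {q: False, t: False}
  {q: True, t: True}


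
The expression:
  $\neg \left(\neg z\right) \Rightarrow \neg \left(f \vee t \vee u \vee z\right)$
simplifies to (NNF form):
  $\neg z$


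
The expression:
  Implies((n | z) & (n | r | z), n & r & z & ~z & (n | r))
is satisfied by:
  {n: False, z: False}


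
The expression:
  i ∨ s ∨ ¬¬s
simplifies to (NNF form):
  i ∨ s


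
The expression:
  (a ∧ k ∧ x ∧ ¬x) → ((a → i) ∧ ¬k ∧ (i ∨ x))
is always true.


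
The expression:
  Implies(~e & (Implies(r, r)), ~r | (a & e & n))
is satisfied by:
  {e: True, r: False}
  {r: False, e: False}
  {r: True, e: True}


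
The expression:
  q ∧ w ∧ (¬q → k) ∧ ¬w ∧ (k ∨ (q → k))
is never true.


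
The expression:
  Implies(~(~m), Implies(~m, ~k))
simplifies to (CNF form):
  True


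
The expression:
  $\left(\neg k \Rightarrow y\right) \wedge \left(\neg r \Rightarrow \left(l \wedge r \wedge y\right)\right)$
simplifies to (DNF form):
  $\left(k \wedge r\right) \vee \left(r \wedge y\right)$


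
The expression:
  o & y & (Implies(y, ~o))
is never true.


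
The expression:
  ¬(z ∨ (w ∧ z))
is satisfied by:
  {z: False}


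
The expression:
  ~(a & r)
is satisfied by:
  {a: False, r: False}
  {r: True, a: False}
  {a: True, r: False}


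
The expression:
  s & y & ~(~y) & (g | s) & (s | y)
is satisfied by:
  {s: True, y: True}


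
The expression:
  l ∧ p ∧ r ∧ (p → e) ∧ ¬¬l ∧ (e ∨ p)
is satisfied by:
  {r: True, p: True, e: True, l: True}


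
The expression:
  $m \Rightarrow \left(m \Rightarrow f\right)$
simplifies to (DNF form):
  $f \vee \neg m$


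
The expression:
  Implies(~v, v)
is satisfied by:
  {v: True}


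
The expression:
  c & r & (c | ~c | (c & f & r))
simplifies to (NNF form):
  c & r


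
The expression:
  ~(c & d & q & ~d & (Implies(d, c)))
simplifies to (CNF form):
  True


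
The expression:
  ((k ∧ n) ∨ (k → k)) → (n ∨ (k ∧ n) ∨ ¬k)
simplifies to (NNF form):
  n ∨ ¬k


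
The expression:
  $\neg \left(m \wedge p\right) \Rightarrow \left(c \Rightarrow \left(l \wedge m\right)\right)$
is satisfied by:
  {p: True, m: True, l: True, c: False}
  {p: True, m: True, l: False, c: False}
  {m: True, l: True, c: False, p: False}
  {m: True, l: False, c: False, p: False}
  {p: True, l: True, c: False, m: False}
  {p: True, l: False, c: False, m: False}
  {l: True, p: False, c: False, m: False}
  {l: False, p: False, c: False, m: False}
  {p: True, m: True, c: True, l: True}
  {p: True, m: True, c: True, l: False}
  {m: True, c: True, l: True, p: False}


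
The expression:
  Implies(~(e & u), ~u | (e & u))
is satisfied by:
  {e: True, u: False}
  {u: False, e: False}
  {u: True, e: True}


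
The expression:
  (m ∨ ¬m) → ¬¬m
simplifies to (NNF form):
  m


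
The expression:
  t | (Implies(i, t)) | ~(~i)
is always true.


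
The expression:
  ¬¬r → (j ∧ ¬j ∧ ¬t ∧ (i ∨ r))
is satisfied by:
  {r: False}


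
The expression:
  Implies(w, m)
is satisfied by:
  {m: True, w: False}
  {w: False, m: False}
  {w: True, m: True}


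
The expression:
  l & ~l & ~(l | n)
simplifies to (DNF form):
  False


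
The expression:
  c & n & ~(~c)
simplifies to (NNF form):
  c & n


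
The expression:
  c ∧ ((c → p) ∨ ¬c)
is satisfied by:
  {c: True, p: True}


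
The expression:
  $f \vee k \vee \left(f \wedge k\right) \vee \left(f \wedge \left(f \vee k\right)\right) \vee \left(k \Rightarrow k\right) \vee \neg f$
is always true.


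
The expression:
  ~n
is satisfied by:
  {n: False}


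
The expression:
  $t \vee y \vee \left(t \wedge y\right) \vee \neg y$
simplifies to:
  $\text{True}$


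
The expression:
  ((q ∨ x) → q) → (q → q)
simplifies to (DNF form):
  True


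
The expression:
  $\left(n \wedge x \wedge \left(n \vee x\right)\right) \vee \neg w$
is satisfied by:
  {n: True, x: True, w: False}
  {n: True, x: False, w: False}
  {x: True, n: False, w: False}
  {n: False, x: False, w: False}
  {n: True, w: True, x: True}


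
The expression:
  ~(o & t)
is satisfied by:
  {o: False, t: False}
  {t: True, o: False}
  {o: True, t: False}


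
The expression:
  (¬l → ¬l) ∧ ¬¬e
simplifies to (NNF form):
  e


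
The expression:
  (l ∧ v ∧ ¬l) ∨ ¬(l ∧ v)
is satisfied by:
  {l: False, v: False}
  {v: True, l: False}
  {l: True, v: False}


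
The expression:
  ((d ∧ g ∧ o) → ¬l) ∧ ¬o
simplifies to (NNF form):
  ¬o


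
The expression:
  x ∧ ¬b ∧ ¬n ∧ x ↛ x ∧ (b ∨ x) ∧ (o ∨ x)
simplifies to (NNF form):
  False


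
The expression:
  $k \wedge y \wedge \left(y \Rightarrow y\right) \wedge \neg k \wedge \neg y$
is never true.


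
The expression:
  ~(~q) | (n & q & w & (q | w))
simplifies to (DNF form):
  q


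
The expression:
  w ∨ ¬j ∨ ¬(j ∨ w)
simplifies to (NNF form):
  w ∨ ¬j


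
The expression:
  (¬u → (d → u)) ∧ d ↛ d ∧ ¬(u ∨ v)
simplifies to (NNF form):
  False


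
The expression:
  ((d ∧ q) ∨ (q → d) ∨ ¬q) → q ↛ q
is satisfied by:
  {q: True, d: False}


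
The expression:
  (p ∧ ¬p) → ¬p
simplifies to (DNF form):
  True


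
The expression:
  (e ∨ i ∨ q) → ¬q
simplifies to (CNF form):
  ¬q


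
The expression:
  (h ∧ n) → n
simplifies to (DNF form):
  True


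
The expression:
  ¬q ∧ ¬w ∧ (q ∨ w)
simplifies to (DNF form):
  False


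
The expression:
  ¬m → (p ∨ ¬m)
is always true.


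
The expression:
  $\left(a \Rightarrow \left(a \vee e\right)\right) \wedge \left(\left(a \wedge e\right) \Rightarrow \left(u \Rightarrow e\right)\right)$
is always true.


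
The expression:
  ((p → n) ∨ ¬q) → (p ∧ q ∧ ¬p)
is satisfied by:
  {p: True, q: True, n: False}


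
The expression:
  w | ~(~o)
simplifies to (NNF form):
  o | w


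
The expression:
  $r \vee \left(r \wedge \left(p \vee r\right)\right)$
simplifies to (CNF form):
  $r$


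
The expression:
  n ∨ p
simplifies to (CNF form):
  n ∨ p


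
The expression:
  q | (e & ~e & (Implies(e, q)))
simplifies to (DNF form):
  q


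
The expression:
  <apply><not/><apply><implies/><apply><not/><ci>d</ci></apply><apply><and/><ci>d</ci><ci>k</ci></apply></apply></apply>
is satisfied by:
  {d: False}


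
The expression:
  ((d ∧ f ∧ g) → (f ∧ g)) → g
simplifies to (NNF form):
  g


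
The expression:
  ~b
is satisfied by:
  {b: False}


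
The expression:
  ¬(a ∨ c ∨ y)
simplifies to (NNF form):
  ¬a ∧ ¬c ∧ ¬y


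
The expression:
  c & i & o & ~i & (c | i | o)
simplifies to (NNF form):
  False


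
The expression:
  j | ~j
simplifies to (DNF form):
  True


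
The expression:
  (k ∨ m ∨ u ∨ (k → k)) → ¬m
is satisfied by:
  {m: False}


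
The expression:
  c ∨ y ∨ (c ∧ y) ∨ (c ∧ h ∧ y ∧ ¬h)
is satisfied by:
  {y: True, c: True}
  {y: True, c: False}
  {c: True, y: False}


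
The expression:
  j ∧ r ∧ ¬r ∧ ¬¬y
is never true.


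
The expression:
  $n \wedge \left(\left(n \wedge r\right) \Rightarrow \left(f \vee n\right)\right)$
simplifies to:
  $n$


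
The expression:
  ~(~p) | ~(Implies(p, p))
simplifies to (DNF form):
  p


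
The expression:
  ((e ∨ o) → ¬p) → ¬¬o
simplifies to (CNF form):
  (e ∨ o) ∧ (o ∨ p)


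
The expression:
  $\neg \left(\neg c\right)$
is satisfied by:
  {c: True}


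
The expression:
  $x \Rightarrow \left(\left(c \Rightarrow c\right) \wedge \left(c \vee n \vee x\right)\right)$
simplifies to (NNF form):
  $\text{True}$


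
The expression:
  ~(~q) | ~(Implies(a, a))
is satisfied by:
  {q: True}


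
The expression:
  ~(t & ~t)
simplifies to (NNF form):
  True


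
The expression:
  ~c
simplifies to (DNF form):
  ~c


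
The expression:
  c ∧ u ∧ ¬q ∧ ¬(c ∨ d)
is never true.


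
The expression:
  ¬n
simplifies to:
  ¬n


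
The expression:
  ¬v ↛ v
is always true.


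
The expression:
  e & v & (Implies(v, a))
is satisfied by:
  {a: True, e: True, v: True}


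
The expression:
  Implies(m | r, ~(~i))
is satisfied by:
  {i: True, m: False, r: False}
  {i: True, r: True, m: False}
  {i: True, m: True, r: False}
  {i: True, r: True, m: True}
  {r: False, m: False, i: False}


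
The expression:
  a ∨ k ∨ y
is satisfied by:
  {a: True, y: True, k: True}
  {a: True, y: True, k: False}
  {a: True, k: True, y: False}
  {a: True, k: False, y: False}
  {y: True, k: True, a: False}
  {y: True, k: False, a: False}
  {k: True, y: False, a: False}


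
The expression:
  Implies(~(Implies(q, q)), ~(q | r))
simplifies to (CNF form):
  True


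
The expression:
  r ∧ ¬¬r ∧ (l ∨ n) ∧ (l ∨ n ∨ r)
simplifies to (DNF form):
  (l ∧ r) ∨ (n ∧ r)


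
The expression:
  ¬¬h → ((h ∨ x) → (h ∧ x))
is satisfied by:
  {x: True, h: False}
  {h: False, x: False}
  {h: True, x: True}


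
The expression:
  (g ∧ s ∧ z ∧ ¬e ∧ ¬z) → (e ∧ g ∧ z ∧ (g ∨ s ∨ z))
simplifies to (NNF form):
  True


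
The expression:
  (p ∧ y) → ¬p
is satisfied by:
  {p: False, y: False}
  {y: True, p: False}
  {p: True, y: False}


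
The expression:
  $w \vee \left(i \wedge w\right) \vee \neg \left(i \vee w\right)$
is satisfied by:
  {w: True, i: False}
  {i: False, w: False}
  {i: True, w: True}


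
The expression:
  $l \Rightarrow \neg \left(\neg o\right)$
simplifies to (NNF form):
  $o \vee \neg l$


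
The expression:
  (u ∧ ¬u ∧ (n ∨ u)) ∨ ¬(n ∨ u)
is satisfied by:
  {n: False, u: False}


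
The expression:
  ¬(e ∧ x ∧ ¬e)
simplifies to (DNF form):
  True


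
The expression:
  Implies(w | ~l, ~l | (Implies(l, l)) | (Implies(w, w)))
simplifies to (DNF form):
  True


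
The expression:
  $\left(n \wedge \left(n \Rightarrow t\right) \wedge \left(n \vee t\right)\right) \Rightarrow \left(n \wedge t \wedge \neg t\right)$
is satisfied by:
  {t: False, n: False}
  {n: True, t: False}
  {t: True, n: False}


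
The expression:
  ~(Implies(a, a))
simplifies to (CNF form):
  False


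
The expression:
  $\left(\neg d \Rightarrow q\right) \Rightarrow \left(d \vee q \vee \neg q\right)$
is always true.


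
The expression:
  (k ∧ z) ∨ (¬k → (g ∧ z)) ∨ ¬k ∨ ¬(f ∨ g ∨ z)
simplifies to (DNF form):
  True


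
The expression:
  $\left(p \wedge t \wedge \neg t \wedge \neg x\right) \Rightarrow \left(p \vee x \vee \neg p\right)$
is always true.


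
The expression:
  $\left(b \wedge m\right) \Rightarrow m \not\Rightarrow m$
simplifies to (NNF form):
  $\neg b \vee \neg m$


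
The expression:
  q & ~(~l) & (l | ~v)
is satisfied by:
  {q: True, l: True}


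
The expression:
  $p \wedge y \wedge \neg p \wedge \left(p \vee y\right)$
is never true.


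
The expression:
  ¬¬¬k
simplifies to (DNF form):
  ¬k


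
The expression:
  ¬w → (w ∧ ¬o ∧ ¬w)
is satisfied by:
  {w: True}


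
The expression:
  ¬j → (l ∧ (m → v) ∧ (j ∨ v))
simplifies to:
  j ∨ (l ∧ v)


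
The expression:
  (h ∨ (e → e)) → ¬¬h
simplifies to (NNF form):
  h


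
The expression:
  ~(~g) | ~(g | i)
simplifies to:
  g | ~i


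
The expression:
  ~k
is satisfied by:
  {k: False}


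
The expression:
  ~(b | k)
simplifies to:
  ~b & ~k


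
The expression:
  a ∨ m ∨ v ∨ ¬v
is always true.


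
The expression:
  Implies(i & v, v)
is always true.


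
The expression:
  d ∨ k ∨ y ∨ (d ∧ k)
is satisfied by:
  {y: True, d: True, k: True}
  {y: True, d: True, k: False}
  {y: True, k: True, d: False}
  {y: True, k: False, d: False}
  {d: True, k: True, y: False}
  {d: True, k: False, y: False}
  {k: True, d: False, y: False}


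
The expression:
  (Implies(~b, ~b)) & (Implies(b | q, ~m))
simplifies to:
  ~m | (~b & ~q)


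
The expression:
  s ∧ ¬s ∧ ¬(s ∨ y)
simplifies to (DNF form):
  False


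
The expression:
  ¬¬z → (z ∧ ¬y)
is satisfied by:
  {z: False, y: False}
  {y: True, z: False}
  {z: True, y: False}


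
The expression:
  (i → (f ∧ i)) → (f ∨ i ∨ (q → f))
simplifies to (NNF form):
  f ∨ i ∨ ¬q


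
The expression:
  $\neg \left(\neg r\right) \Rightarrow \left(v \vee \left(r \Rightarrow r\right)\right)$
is always true.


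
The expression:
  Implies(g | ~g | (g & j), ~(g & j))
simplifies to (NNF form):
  ~g | ~j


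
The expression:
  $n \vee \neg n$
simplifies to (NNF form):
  $\text{True}$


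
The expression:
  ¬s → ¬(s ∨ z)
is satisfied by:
  {s: True, z: False}
  {z: False, s: False}
  {z: True, s: True}


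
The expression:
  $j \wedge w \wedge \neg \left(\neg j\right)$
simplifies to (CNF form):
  $j \wedge w$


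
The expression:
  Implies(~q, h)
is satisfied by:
  {q: True, h: True}
  {q: True, h: False}
  {h: True, q: False}


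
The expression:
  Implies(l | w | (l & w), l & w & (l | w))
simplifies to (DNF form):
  (l & w) | (~l & ~w)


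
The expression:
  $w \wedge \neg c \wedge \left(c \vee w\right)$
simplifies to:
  $w \wedge \neg c$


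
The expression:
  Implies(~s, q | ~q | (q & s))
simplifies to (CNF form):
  True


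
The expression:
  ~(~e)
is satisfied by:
  {e: True}


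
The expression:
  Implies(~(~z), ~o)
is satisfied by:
  {o: False, z: False}
  {z: True, o: False}
  {o: True, z: False}


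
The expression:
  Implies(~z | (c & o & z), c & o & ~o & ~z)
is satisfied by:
  {z: True, c: False, o: False}
  {o: True, z: True, c: False}
  {c: True, z: True, o: False}


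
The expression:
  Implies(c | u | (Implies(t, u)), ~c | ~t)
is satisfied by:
  {c: False, t: False}
  {t: True, c: False}
  {c: True, t: False}


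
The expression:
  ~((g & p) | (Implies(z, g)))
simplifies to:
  z & ~g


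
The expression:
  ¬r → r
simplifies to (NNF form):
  r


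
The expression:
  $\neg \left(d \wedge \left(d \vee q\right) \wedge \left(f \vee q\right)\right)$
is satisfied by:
  {q: False, d: False, f: False}
  {f: True, q: False, d: False}
  {q: True, f: False, d: False}
  {f: True, q: True, d: False}
  {d: True, f: False, q: False}


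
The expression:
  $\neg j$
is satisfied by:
  {j: False}


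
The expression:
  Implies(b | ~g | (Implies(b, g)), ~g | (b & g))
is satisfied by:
  {b: True, g: False}
  {g: False, b: False}
  {g: True, b: True}


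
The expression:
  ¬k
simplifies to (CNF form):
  ¬k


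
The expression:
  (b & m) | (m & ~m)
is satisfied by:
  {m: True, b: True}


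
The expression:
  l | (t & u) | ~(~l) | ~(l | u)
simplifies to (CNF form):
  l | t | ~u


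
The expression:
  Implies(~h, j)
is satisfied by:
  {h: True, j: True}
  {h: True, j: False}
  {j: True, h: False}


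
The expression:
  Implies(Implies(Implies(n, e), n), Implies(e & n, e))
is always true.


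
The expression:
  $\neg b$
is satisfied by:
  {b: False}


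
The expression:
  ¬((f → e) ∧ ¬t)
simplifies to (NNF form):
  t ∨ (f ∧ ¬e)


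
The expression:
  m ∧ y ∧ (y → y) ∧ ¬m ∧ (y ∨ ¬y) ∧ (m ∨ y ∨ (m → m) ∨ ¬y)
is never true.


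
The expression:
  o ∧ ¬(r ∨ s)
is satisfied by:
  {o: True, r: False, s: False}


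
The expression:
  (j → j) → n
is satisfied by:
  {n: True}


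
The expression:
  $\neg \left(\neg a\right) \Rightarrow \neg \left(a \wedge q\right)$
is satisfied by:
  {q: False, a: False}
  {a: True, q: False}
  {q: True, a: False}


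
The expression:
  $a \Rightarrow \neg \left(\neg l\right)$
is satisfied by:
  {l: True, a: False}
  {a: False, l: False}
  {a: True, l: True}


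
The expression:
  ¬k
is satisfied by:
  {k: False}


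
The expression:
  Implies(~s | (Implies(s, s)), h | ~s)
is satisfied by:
  {h: True, s: False}
  {s: False, h: False}
  {s: True, h: True}


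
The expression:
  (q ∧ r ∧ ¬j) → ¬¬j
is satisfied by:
  {j: True, q: False, r: False}
  {j: False, q: False, r: False}
  {r: True, j: True, q: False}
  {r: True, j: False, q: False}
  {q: True, j: True, r: False}
  {q: True, j: False, r: False}
  {q: True, r: True, j: True}


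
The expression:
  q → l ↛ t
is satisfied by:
  {l: True, q: False, t: False}
  {l: False, q: False, t: False}
  {t: True, l: True, q: False}
  {t: True, l: False, q: False}
  {q: True, l: True, t: False}


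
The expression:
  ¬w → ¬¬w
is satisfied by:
  {w: True}


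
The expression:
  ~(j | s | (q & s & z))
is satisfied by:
  {j: False, s: False}


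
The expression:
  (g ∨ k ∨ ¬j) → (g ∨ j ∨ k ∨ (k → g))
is always true.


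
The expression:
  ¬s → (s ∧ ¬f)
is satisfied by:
  {s: True}


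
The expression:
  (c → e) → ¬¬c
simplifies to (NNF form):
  c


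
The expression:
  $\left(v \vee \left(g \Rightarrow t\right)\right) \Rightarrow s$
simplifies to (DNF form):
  $s \vee \left(g \wedge \neg t \wedge \neg v\right)$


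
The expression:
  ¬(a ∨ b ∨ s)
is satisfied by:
  {b: False, a: False, s: False}


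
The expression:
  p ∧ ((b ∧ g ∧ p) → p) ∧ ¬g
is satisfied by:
  {p: True, g: False}


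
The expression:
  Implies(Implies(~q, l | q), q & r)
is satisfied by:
  {r: True, l: False, q: False}
  {l: False, q: False, r: False}
  {q: True, r: True, l: False}
  {q: True, l: True, r: True}


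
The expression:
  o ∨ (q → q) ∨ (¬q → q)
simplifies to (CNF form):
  True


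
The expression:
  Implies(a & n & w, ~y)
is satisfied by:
  {w: False, y: False, n: False, a: False}
  {a: True, w: False, y: False, n: False}
  {n: True, w: False, y: False, a: False}
  {a: True, n: True, w: False, y: False}
  {y: True, a: False, w: False, n: False}
  {a: True, y: True, w: False, n: False}
  {n: True, y: True, a: False, w: False}
  {a: True, n: True, y: True, w: False}
  {w: True, n: False, y: False, a: False}
  {a: True, w: True, n: False, y: False}
  {n: True, w: True, a: False, y: False}
  {a: True, n: True, w: True, y: False}
  {y: True, w: True, n: False, a: False}
  {a: True, y: True, w: True, n: False}
  {n: True, y: True, w: True, a: False}


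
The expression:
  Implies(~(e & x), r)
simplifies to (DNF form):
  r | (e & x)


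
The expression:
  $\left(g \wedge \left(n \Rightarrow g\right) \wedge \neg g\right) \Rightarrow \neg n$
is always true.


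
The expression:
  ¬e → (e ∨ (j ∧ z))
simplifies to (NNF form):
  e ∨ (j ∧ z)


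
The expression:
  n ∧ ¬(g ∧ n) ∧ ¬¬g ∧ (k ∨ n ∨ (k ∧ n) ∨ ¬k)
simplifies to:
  False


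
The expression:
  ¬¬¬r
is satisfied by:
  {r: False}


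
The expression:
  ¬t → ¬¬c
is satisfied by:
  {t: True, c: True}
  {t: True, c: False}
  {c: True, t: False}


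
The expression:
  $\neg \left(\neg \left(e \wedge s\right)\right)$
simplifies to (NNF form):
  $e \wedge s$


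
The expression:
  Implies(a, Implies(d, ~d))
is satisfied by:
  {d: False, a: False}
  {a: True, d: False}
  {d: True, a: False}


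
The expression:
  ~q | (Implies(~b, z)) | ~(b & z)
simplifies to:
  True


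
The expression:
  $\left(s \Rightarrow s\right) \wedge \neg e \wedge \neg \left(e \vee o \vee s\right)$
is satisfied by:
  {e: False, o: False, s: False}


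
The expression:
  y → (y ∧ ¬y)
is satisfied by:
  {y: False}


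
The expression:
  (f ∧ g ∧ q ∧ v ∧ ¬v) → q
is always true.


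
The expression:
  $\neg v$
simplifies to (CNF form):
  $\neg v$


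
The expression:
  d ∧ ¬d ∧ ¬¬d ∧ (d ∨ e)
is never true.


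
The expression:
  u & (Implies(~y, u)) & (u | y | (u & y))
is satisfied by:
  {u: True}


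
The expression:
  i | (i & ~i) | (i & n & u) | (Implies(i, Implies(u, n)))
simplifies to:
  True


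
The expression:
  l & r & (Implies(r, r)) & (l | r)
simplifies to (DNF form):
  l & r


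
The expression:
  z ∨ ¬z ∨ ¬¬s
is always true.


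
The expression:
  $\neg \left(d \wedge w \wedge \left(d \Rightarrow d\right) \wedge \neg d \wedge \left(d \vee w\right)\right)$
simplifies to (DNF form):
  $\text{True}$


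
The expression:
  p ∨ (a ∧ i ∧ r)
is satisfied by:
  {r: True, p: True, i: True, a: True}
  {r: True, p: True, i: True, a: False}
  {r: True, p: True, a: True, i: False}
  {r: True, p: True, a: False, i: False}
  {p: True, i: True, a: True, r: False}
  {p: True, i: True, a: False, r: False}
  {p: True, i: False, a: True, r: False}
  {p: True, i: False, a: False, r: False}
  {r: True, i: True, a: True, p: False}


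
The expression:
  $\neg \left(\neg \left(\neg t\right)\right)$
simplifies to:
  $\neg t$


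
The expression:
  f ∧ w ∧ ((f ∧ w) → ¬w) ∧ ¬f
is never true.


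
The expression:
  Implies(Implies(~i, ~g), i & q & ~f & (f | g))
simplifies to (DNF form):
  (g & ~i) | (g & q & ~f) | (g & q & ~i) | (g & ~f & ~i)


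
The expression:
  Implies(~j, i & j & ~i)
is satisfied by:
  {j: True}


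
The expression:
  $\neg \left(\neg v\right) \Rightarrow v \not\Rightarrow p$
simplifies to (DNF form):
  $\neg p \vee \neg v$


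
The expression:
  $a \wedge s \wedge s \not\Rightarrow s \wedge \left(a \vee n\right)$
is never true.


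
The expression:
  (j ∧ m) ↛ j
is never true.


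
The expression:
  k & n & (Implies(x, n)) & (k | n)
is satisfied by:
  {n: True, k: True}


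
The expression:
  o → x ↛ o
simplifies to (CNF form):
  ¬o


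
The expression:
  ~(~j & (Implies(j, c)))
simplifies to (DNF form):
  j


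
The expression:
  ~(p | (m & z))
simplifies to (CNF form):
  ~p & (~m | ~z)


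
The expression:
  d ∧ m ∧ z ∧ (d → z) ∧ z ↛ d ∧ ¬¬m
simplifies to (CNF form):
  False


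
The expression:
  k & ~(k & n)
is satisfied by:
  {k: True, n: False}


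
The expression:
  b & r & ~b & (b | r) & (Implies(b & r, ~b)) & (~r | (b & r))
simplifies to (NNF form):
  False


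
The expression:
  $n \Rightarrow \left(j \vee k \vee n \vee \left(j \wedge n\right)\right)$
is always true.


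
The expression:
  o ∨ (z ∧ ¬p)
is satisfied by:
  {z: True, o: True, p: False}
  {o: True, p: False, z: False}
  {z: True, o: True, p: True}
  {o: True, p: True, z: False}
  {z: True, p: False, o: False}


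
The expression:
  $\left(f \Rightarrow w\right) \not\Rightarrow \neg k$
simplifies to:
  $k \wedge \left(w \vee \neg f\right)$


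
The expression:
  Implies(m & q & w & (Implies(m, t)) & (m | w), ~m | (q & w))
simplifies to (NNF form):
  True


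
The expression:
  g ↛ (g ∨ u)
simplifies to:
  False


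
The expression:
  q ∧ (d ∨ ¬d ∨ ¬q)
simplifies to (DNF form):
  q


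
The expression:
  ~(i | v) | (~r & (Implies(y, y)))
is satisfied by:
  {v: False, r: False, i: False}
  {i: True, v: False, r: False}
  {v: True, i: False, r: False}
  {i: True, v: True, r: False}
  {r: True, i: False, v: False}


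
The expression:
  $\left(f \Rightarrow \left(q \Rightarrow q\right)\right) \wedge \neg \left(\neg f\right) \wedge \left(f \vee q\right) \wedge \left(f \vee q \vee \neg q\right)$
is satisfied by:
  {f: True}


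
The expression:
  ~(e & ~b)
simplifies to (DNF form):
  b | ~e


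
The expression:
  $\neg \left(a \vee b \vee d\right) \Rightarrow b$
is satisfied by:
  {a: True, b: True, d: True}
  {a: True, b: True, d: False}
  {a: True, d: True, b: False}
  {a: True, d: False, b: False}
  {b: True, d: True, a: False}
  {b: True, d: False, a: False}
  {d: True, b: False, a: False}


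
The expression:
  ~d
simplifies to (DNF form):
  ~d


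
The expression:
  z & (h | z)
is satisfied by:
  {z: True}


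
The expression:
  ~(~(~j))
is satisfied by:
  {j: False}


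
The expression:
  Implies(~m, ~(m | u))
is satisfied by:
  {m: True, u: False}
  {u: False, m: False}
  {u: True, m: True}


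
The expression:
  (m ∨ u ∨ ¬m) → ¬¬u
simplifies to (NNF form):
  u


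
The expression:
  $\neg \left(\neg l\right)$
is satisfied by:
  {l: True}


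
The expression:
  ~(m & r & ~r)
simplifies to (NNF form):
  True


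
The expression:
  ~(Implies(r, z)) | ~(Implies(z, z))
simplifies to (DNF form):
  r & ~z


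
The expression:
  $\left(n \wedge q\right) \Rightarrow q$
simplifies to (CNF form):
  $\text{True}$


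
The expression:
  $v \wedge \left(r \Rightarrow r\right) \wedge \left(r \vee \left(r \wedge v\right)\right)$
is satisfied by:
  {r: True, v: True}


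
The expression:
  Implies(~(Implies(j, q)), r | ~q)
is always true.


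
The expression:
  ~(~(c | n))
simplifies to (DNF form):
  c | n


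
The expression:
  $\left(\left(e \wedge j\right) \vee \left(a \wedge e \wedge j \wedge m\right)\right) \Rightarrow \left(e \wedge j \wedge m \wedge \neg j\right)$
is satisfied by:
  {e: False, j: False}
  {j: True, e: False}
  {e: True, j: False}


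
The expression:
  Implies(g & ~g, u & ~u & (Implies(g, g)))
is always true.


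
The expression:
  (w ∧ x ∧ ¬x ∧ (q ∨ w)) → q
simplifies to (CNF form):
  True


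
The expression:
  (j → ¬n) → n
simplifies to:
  n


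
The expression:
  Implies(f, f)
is always true.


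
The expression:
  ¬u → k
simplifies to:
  k ∨ u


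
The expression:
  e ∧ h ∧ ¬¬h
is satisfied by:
  {h: True, e: True}


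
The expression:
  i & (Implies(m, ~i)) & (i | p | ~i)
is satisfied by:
  {i: True, m: False}


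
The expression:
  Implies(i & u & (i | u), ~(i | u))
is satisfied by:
  {u: False, i: False}
  {i: True, u: False}
  {u: True, i: False}


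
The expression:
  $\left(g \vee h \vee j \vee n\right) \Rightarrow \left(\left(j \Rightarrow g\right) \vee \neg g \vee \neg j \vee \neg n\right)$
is always true.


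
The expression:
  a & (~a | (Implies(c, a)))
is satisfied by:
  {a: True}


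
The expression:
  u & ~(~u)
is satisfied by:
  {u: True}


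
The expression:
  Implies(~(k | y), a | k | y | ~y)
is always true.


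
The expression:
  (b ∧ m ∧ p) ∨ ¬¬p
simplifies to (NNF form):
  p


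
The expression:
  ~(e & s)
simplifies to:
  ~e | ~s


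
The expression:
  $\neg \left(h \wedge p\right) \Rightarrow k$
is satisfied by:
  {k: True, p: True, h: True}
  {k: True, p: True, h: False}
  {k: True, h: True, p: False}
  {k: True, h: False, p: False}
  {p: True, h: True, k: False}


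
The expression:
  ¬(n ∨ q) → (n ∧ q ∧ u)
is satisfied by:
  {n: True, q: True}
  {n: True, q: False}
  {q: True, n: False}


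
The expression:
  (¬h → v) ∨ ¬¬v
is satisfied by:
  {v: True, h: True}
  {v: True, h: False}
  {h: True, v: False}


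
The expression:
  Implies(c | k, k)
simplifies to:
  k | ~c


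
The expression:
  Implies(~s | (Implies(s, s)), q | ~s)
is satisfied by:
  {q: True, s: False}
  {s: False, q: False}
  {s: True, q: True}


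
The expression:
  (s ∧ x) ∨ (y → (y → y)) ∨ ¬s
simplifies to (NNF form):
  True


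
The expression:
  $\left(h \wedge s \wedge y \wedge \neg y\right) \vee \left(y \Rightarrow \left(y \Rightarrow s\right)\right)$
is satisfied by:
  {s: True, y: False}
  {y: False, s: False}
  {y: True, s: True}


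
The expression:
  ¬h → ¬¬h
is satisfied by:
  {h: True}


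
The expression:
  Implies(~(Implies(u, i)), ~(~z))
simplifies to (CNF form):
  i | z | ~u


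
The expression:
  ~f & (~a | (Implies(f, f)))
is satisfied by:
  {f: False}


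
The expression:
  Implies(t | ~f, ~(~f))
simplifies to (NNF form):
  f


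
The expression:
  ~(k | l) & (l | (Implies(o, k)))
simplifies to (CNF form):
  ~k & ~l & ~o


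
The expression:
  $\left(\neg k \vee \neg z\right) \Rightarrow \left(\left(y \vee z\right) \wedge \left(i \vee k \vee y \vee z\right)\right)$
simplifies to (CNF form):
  $y \vee z$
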